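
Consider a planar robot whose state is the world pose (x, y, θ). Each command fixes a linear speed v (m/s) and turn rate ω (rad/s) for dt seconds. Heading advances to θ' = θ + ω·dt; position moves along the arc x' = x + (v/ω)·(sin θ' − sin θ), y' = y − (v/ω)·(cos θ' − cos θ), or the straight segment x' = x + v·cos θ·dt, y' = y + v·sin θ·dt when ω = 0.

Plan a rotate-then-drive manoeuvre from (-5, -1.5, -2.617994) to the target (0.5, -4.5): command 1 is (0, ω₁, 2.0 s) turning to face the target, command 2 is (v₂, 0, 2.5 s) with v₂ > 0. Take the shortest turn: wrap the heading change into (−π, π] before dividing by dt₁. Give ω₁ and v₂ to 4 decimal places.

ω₁ = 1.0593, v₂ = 2.5060

heading to target = atan2(-4.5−-1.5, 0.5−-5) = -0.4993
Δθ = wrap(-0.4993 − -2.6180) = 2.1186; ω₁ = Δθ/dt₁ = 1.0593
distance = √((0.5−-5)² + (-4.5−-1.5)²) = 6.2650; v₂ = distance/dt₂ = 2.5060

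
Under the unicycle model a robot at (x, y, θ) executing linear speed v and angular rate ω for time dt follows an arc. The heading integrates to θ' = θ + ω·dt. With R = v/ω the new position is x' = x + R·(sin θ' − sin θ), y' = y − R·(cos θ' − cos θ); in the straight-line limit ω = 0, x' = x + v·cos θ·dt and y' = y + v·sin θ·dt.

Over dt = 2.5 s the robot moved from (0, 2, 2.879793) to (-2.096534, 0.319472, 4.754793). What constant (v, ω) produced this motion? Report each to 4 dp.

Δθ = 4.754793 − 2.879793 = 1.875000
ω = Δθ/dt = 1.875000/2.5 = 0.7500
R = Δx/(sin θ' − sin θ) = 1.6667
v = R·ω = 1.6667·0.7500 = 1.2500

v = 1.2500, ω = 0.7500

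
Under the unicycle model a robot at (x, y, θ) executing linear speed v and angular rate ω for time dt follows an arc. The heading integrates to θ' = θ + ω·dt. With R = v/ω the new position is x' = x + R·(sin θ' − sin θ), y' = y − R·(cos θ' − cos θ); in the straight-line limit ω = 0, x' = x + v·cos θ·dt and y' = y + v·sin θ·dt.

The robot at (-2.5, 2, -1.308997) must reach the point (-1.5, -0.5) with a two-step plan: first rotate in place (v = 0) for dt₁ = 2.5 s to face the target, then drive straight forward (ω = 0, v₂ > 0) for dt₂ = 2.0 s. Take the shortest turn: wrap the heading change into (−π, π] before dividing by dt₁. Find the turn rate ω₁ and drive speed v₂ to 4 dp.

heading to target = atan2(-0.5−2, -1.5−-2.5) = -1.1903
Δθ = wrap(-1.1903 − -1.3090) = 0.1187; ω₁ = Δθ/dt₁ = 0.0475
distance = √((-1.5−-2.5)² + (-0.5−2)²) = 2.6926; v₂ = distance/dt₂ = 1.3463

ω₁ = 0.0475, v₂ = 1.3463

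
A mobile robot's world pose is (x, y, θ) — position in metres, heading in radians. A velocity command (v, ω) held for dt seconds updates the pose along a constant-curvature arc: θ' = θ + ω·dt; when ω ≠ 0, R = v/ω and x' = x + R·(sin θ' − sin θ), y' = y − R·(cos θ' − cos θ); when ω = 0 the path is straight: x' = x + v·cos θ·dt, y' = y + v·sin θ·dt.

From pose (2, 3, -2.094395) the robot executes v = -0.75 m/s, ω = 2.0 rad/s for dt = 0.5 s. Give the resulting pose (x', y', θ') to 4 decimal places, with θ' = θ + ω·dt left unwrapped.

(2.0085, 3.3595, -1.0944)

θ' = -2.0944 + 2.0·0.5 = -1.0944
R = v/ω = -0.75/2.0 = -0.3750
x' = 2 + -0.3750·(sin -1.0944 − sin -2.0944) = 2.0085
y' = 3 − -0.3750·(cos -1.0944 − cos -2.0944) = 3.3595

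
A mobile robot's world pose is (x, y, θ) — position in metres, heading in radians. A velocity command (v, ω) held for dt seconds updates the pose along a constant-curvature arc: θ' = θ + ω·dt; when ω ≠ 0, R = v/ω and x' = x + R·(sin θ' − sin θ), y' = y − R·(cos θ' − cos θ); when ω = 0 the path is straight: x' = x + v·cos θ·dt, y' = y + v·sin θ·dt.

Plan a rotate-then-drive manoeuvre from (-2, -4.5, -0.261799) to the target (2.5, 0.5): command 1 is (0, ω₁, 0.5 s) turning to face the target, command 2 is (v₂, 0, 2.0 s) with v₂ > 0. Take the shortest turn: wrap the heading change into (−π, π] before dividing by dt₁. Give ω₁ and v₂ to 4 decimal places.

ω₁ = 2.1996, v₂ = 3.3634

heading to target = atan2(0.5−-4.5, 2.5−-2) = 0.8380
Δθ = wrap(0.8380 − -0.2618) = 1.0998; ω₁ = Δθ/dt₁ = 2.1996
distance = √((2.5−-2)² + (0.5−-4.5)²) = 6.7268; v₂ = distance/dt₂ = 3.3634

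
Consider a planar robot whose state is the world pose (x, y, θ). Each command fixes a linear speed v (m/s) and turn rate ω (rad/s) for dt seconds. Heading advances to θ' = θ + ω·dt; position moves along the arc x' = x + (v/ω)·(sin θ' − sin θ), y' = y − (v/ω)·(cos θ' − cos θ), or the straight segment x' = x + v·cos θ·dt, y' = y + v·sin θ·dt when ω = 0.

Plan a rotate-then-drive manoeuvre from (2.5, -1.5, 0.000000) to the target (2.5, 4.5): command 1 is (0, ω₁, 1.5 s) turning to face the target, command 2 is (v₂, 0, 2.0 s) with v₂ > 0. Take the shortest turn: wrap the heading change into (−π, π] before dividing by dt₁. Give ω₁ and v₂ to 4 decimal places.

heading to target = atan2(4.5−-1.5, 2.5−2.5) = 1.5708
Δθ = wrap(1.5708 − 0.0000) = 1.5708; ω₁ = Δθ/dt₁ = 1.0472
distance = √((2.5−2.5)² + (4.5−-1.5)²) = 6.0000; v₂ = distance/dt₂ = 3.0000

ω₁ = 1.0472, v₂ = 3.0000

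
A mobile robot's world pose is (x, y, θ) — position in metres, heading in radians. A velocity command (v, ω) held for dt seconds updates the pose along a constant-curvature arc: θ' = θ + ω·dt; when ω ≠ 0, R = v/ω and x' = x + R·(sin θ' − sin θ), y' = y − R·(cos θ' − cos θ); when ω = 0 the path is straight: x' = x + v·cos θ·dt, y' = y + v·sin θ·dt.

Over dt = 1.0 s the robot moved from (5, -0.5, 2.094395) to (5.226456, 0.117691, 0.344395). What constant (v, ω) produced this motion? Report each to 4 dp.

Δθ = 0.344395 − 2.094395 = -1.750000
ω = Δθ/dt = -1.750000/1.0 = -1.7500
R = −Δy/(cos θ' − cos θ) = -0.4286
v = R·ω = -0.4286·-1.7500 = 0.7500

v = 0.7500, ω = -1.7500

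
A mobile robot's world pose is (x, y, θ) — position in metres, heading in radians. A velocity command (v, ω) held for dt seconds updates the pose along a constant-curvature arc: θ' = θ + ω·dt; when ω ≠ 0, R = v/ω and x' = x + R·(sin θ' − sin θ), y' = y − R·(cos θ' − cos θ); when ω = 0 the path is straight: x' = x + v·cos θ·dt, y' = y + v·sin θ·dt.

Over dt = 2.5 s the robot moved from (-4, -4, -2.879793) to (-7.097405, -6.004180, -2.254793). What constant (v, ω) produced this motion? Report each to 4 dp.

v = 1.5000, ω = 0.2500

Δθ = -2.254793 − -2.879793 = 0.625000
ω = Δθ/dt = 0.625000/2.5 = 0.2500
R = Δx/(sin θ' − sin θ) = 6.0000
v = R·ω = 6.0000·0.2500 = 1.5000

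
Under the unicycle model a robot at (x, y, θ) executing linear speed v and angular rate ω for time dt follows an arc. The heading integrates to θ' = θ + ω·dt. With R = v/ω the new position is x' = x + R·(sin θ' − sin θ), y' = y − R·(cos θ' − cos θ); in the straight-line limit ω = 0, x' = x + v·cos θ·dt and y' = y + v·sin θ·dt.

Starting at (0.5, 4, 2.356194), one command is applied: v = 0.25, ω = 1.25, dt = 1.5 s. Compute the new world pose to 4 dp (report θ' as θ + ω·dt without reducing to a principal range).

θ' = 2.3562 + 1.25·1.5 = 4.2312
R = v/ω = 0.25/1.25 = 0.2000
x' = 0.5 + 0.2000·(sin 4.2312 − sin 2.3562) = 0.1813
y' = 4 − 0.2000·(cos 4.2312 − cos 2.3562) = 3.9511

(0.1813, 3.9511, 4.2312)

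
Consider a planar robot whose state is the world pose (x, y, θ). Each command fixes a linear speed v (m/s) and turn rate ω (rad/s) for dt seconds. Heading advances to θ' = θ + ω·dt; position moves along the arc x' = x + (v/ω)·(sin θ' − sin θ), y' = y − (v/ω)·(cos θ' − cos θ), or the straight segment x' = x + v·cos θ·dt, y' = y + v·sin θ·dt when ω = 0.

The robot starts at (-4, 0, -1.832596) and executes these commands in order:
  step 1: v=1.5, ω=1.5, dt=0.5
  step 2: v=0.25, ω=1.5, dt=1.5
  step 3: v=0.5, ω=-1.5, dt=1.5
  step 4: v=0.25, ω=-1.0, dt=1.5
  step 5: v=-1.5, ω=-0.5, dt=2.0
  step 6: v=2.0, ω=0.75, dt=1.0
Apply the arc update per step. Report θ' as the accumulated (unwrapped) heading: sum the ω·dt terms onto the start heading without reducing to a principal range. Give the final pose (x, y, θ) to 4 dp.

step 1: θ'=-1.0826 (R=1.0000) → pose (-3.9173, -0.7279, -1.0826)
step 2: θ'=1.1674 (R=0.1667) → pose (-3.6168, -0.7151, 1.1674)
step 3: θ'=-1.0826 (R=-0.3333) → pose (-3.0158, -0.6896, -1.0826)
step 4: θ'=-2.5826 (R=-0.2500) → pose (-3.1040, -1.0188, -2.5826)
step 5: θ'=-3.5826 (R=3.0000) → pose (-0.2325, -0.8492, -3.5826)
step 6: θ'=-2.8326 (R=2.6667) → pose (-2.1817, -0.7204, -2.8326)

(-2.1817, -0.7204, -2.8326)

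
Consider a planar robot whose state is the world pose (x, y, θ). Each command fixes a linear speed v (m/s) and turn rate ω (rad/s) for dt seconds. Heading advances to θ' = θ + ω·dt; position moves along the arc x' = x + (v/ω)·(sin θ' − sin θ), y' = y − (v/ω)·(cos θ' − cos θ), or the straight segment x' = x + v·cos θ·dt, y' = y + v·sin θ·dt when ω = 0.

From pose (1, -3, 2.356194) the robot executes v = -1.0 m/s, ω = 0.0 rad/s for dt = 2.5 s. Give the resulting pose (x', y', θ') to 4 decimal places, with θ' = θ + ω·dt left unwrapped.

θ' = 2.3562 + 0.0·2.5 = 2.3562
ω = 0 → straight: x' = 1 + -1.0·cos(2.3562)·2.5 = 2.7678
y' = -3 + -1.0·sin(2.3562)·2.5 = -4.7678

(2.7678, -4.7678, 2.3562)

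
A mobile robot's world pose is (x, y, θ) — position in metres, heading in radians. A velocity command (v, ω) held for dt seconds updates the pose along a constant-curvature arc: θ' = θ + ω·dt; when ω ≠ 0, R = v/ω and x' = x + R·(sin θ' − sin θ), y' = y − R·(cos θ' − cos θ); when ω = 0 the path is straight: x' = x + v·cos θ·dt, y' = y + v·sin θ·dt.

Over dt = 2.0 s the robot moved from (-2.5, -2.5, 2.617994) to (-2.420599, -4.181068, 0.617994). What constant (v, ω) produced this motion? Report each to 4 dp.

Δθ = 0.617994 − 2.617994 = -2.000000
ω = Δθ/dt = -2.000000/2.0 = -1.0000
R = −Δy/(cos θ' − cos θ) = 1.0000
v = R·ω = 1.0000·-1.0000 = -1.0000

v = -1.0000, ω = -1.0000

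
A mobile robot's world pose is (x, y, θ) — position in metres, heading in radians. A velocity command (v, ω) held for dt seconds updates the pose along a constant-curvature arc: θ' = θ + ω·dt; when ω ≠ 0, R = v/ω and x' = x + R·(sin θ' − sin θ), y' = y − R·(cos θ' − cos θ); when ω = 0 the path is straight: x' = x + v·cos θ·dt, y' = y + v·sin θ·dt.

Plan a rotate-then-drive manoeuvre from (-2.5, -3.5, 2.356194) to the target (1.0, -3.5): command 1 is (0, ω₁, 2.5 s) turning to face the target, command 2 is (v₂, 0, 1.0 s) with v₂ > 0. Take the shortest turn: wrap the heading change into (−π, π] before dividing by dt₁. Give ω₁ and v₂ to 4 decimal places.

heading to target = atan2(-3.5−-3.5, 1−-2.5) = 0.0000
Δθ = wrap(0.0000 − 2.3562) = -2.3562; ω₁ = Δθ/dt₁ = -0.9425
distance = √((1−-2.5)² + (-3.5−-3.5)²) = 3.5000; v₂ = distance/dt₂ = 3.5000

ω₁ = -0.9425, v₂ = 3.5000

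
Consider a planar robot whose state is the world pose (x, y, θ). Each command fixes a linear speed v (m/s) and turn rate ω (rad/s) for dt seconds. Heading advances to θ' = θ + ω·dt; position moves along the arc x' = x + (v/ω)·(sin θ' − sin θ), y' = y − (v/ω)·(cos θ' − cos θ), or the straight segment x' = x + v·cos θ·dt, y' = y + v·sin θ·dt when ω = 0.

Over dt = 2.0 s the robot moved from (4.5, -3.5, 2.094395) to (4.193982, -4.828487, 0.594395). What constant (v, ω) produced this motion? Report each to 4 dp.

v = -0.7500, ω = -0.7500

Δθ = 0.594395 − 2.094395 = -1.500000
ω = Δθ/dt = -1.500000/2.0 = -0.7500
R = −Δy/(cos θ' − cos θ) = 1.0000
v = R·ω = 1.0000·-0.7500 = -0.7500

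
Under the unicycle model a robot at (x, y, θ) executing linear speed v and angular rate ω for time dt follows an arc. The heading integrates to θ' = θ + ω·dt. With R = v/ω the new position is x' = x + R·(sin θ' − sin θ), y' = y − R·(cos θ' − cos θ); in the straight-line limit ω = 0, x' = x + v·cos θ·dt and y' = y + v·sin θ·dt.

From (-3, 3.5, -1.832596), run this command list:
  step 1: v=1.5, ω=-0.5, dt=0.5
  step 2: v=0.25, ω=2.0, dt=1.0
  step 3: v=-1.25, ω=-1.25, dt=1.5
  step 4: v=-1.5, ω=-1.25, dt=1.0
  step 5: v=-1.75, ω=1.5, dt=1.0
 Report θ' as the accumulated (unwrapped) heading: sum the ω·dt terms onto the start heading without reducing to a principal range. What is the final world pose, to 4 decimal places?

step 1: θ'=-2.0826 (R=-3.0000) → pose (-3.2822, 2.8072, -2.0826)
step 2: θ'=-0.0826 (R=0.1250) → pose (-3.1835, 2.6214, -0.0826)
step 3: θ'=-1.9576 (R=1.0000) → pose (-4.0271, 3.9952, -1.9576)
step 4: θ'=-3.2076 (R=1.2000) → pose (-2.8366, 4.7400, -3.2076)
step 5: θ'=-1.7076 (R=-1.1667) → pose (-1.6039, 5.7450, -1.7076)

(-1.6039, 5.7450, -1.7076)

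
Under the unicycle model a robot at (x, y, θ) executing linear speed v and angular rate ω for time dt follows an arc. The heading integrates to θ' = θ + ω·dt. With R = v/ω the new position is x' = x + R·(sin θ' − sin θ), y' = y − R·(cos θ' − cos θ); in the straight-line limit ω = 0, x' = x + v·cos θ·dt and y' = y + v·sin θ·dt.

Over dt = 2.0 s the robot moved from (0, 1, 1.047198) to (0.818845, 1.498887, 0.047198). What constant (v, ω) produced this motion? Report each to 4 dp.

Δθ = 0.047198 − 1.047198 = -1.000000
ω = Δθ/dt = -1.000000/2.0 = -0.5000
R = Δx/(sin θ' − sin θ) = -1.0000
v = R·ω = -1.0000·-0.5000 = 0.5000

v = 0.5000, ω = -0.5000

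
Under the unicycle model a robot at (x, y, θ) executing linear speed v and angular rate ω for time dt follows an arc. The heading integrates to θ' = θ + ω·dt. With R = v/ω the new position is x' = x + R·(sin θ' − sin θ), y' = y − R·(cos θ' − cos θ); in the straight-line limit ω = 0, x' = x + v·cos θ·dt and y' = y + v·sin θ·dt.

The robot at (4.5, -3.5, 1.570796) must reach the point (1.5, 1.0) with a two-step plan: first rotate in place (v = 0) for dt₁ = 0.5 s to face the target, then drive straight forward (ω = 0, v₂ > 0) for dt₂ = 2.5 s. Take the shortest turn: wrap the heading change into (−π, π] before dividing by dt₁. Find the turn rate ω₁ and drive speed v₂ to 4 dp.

ω₁ = 1.1760, v₂ = 2.1633

heading to target = atan2(1−-3.5, 1.5−4.5) = 2.1588
Δθ = wrap(2.1588 − 1.5708) = 0.5880; ω₁ = Δθ/dt₁ = 1.1760
distance = √((1.5−4.5)² + (1−-3.5)²) = 5.4083; v₂ = distance/dt₂ = 2.1633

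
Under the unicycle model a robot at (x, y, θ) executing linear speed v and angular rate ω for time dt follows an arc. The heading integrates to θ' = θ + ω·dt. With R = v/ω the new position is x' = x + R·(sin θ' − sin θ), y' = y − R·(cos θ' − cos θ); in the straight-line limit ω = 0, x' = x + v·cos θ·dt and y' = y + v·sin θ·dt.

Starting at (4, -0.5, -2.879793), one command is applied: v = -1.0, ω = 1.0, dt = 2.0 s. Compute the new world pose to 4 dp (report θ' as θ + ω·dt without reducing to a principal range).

θ' = -2.8798 + 1.0·2.0 = -0.8798
R = v/ω = -1.0/1.0 = -1.0000
x' = 4 + -1.0000·(sin -0.8798 − sin -2.8798) = 4.5118
y' = -0.5 − -1.0000·(cos -0.8798 − cos -2.8798) = 1.1032

(4.5118, 1.1032, -0.8798)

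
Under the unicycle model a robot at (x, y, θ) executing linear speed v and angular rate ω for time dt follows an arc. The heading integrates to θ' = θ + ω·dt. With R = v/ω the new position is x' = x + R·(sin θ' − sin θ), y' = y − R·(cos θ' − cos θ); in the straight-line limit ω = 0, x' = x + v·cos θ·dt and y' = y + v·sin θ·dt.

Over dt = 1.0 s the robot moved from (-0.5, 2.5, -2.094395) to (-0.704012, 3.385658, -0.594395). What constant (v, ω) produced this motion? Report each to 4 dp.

v = -1.0000, ω = 1.5000

Δθ = -0.594395 − -2.094395 = 1.500000
ω = Δθ/dt = 1.500000/1.0 = 1.5000
R = −Δy/(cos θ' − cos θ) = -0.6667
v = R·ω = -0.6667·1.5000 = -1.0000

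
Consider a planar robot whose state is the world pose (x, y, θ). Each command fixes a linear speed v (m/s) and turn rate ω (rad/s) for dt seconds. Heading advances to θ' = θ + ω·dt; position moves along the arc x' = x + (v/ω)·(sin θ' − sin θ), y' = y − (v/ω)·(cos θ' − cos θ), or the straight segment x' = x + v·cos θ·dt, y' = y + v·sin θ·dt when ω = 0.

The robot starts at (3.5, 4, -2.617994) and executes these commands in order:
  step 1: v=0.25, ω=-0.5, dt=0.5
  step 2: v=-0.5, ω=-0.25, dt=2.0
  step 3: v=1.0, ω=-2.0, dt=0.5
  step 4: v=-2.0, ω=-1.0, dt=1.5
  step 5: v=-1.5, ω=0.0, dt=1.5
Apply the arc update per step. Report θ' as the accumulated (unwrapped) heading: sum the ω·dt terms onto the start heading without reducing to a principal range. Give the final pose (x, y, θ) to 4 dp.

(0.8814, 0.8805, -5.8680)

step 1: θ'=-2.8680 (R=-0.5000) → pose (3.3851, 3.9516, -2.8680)
step 2: θ'=-3.3680 (R=2.0000) → pose (4.3744, 3.9750, -3.3680)
step 3: θ'=-4.3680 (R=-0.5000) → pose (4.0160, 4.2934, -4.3680)
step 4: θ'=-5.8680 (R=2.0000) → pose (2.9402, 1.7881, -5.8680)
step 5: θ'=-5.8680 (straight) → pose (0.8814, 0.8805, -5.8680)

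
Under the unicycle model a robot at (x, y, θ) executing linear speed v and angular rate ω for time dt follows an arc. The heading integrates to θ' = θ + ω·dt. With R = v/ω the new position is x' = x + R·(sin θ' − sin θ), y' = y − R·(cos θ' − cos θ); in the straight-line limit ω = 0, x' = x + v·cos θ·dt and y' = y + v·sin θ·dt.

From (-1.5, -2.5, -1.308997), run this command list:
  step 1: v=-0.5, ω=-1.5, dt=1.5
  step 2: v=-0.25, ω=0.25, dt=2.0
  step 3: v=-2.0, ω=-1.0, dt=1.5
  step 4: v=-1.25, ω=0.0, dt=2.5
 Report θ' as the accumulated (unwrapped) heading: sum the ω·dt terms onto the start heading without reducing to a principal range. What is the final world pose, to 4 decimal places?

(2.0640, -6.9674, -4.5590)

step 1: θ'=-3.5590 (R=0.3333) → pose (-1.0429, -2.1090, -3.5590)
step 2: θ'=-3.0590 (R=-1.0000) → pose (-0.5550, -2.1915, -3.0590)
step 3: θ'=-4.5590 (R=2.0000) → pose (1.5865, -3.8791, -4.5590)
step 4: θ'=-4.5590 (straight) → pose (2.0640, -6.9674, -4.5590)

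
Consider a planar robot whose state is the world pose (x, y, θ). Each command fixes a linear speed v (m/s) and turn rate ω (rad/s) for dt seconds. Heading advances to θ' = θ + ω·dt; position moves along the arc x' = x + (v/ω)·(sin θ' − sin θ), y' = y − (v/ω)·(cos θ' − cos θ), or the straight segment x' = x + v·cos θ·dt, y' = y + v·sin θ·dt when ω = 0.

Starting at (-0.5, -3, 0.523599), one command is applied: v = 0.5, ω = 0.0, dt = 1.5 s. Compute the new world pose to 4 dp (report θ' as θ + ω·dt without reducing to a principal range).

(0.1495, -2.6250, 0.5236)

θ' = 0.5236 + 0.0·1.5 = 0.5236
ω = 0 → straight: x' = -0.5 + 0.5·cos(0.5236)·1.5 = 0.1495
y' = -3 + 0.5·sin(0.5236)·1.5 = -2.6250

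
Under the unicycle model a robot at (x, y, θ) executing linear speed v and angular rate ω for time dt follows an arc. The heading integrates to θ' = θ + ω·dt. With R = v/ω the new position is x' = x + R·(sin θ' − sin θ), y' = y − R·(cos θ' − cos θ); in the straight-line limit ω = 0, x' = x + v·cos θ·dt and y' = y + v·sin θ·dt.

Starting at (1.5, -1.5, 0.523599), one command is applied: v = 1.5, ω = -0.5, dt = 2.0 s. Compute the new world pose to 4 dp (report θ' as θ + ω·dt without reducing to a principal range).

(4.3758, -1.4321, -0.4764)

θ' = 0.5236 + -0.5·2.0 = -0.4764
R = v/ω = 1.5/-0.5 = -3.0000
x' = 1.5 + -3.0000·(sin -0.4764 − sin 0.5236) = 4.3758
y' = -1.5 − -3.0000·(cos -0.4764 − cos 0.5236) = -1.4321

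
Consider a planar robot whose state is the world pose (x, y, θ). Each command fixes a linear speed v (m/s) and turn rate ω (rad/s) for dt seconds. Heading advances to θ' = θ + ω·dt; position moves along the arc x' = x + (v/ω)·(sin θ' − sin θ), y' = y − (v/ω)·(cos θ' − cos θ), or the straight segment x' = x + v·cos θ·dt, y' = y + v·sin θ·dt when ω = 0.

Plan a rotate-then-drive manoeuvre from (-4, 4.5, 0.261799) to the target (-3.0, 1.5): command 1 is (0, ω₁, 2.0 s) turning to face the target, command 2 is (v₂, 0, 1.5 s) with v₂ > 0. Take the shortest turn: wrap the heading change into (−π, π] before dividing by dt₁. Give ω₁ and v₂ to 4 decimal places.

heading to target = atan2(1.5−4.5, -3−-4) = -1.2490
Δθ = wrap(-1.2490 − 0.2618) = -1.5108; ω₁ = Δθ/dt₁ = -0.7554
distance = √((-3−-4)² + (1.5−4.5)²) = 3.1623; v₂ = distance/dt₂ = 2.1082

ω₁ = -0.7554, v₂ = 2.1082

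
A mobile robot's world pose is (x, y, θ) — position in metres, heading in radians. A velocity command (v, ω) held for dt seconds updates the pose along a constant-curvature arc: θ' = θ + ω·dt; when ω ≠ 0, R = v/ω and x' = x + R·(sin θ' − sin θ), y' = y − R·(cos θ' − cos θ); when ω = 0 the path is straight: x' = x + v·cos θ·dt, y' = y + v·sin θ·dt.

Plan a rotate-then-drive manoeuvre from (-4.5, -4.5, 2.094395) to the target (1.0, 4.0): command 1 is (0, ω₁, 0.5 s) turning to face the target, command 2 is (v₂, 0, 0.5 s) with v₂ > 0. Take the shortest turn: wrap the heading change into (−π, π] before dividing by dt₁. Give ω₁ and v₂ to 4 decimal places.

heading to target = atan2(4−-4.5, 1−-4.5) = 0.9965
Δθ = wrap(0.9965 − 2.0944) = -1.0979; ω₁ = Δθ/dt₁ = -2.1958
distance = √((1−-4.5)² + (4−-4.5)²) = 10.1242; v₂ = distance/dt₂ = 20.2485

ω₁ = -2.1958, v₂ = 20.2485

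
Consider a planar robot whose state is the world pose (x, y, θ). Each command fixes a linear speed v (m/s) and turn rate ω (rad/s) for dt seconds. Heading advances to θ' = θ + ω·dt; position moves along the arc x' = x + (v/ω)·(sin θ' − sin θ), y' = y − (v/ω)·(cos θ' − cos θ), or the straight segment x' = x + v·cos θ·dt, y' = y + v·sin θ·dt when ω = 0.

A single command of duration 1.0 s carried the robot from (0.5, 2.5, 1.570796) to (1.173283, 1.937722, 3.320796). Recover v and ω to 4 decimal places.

Δθ = 3.320796 − 1.570796 = 1.750000
ω = Δθ/dt = 1.750000/1.0 = 1.7500
R = Δx/(sin θ' − sin θ) = -0.5714
v = R·ω = -0.5714·1.7500 = -1.0000

v = -1.0000, ω = 1.7500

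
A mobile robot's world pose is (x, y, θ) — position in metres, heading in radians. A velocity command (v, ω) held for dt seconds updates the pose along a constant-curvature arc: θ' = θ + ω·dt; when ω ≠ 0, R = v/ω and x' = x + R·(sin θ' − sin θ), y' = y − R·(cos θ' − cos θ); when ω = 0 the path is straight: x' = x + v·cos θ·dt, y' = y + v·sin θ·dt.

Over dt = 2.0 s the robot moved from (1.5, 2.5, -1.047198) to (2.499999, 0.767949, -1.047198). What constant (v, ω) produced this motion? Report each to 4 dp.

Δθ = -1.047198 − -1.047198 = 0.000000
ω = Δθ/dt = 0.000000/2.0 = 0.0000
ω = 0 → v = (Δx·cos θ + Δy·sin θ)/dt = 1.0000

v = 1.0000, ω = 0.0000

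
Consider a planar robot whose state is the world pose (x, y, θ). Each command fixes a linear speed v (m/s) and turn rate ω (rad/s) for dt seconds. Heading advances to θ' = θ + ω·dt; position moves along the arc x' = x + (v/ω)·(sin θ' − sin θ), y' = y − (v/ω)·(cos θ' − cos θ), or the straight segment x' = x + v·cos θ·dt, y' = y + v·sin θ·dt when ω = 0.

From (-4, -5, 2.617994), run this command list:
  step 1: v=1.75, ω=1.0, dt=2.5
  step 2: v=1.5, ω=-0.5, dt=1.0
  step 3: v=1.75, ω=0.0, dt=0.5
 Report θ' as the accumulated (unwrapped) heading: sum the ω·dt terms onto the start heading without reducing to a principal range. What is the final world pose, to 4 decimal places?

step 1: θ'=5.1180 (R=1.7500) → pose (-6.4830, -7.2061, 5.1180)
step 2: θ'=4.6180 (R=-3.0000) → pose (-6.2530, -8.6725, 4.6180)
step 3: θ'=4.6180 (straight) → pose (-6.3354, -9.5436, 4.6180)

(-6.3354, -9.5436, 4.6180)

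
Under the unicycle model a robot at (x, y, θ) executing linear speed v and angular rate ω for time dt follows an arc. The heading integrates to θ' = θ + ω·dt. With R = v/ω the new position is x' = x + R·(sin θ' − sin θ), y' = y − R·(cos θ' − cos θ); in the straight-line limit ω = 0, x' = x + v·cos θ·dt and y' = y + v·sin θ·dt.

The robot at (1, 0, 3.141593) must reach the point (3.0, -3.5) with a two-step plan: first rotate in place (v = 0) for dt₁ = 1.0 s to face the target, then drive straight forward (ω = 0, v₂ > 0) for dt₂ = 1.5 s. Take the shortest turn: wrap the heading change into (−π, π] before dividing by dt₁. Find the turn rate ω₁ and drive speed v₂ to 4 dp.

ω₁ = 2.0899, v₂ = 2.6874

heading to target = atan2(-3.5−0, 3−1) = -1.0517
Δθ = wrap(-1.0517 − 3.1416) = 2.0899; ω₁ = Δθ/dt₁ = 2.0899
distance = √((3−1)² + (-3.5−0)²) = 4.0311; v₂ = distance/dt₂ = 2.6874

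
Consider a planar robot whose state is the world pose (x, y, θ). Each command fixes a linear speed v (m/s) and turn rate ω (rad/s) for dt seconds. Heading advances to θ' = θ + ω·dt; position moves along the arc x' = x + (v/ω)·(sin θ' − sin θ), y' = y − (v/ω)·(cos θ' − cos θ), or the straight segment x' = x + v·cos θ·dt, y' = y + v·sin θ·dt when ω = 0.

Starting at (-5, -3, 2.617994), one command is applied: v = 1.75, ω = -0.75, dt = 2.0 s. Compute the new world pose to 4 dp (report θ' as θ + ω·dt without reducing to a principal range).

(-5.9315, 0.0415, 1.1180)

θ' = 2.6180 + -0.75·2.0 = 1.1180
R = v/ω = 1.75/-0.75 = -2.3333
x' = -5 + -2.3333·(sin 1.1180 − sin 2.6180) = -5.9315
y' = -3 − -2.3333·(cos 1.1180 − cos 2.6180) = 0.0415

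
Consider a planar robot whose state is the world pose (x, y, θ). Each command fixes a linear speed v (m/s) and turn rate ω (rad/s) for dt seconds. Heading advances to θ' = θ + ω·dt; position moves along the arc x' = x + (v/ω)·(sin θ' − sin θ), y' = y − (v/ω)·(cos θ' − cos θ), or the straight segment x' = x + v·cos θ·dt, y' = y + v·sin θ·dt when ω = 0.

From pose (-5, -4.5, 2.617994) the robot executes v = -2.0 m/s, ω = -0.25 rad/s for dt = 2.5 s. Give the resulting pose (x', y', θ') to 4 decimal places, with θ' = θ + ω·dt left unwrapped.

(-1.7025, -8.1501, 1.9930)

θ' = 2.6180 + -0.25·2.5 = 1.9930
R = v/ω = -2.0/-0.25 = 8.0000
x' = -5 + 8.0000·(sin 1.9930 − sin 2.6180) = -1.7025
y' = -4.5 − 8.0000·(cos 1.9930 − cos 2.6180) = -8.1501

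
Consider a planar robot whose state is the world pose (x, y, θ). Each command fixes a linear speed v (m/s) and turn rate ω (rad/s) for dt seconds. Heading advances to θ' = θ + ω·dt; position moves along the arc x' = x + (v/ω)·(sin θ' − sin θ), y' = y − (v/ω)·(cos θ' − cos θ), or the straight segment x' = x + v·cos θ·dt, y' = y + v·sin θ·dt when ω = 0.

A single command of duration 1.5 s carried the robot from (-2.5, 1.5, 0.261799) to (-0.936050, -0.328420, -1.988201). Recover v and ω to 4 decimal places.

Δθ = -1.988201 − 0.261799 = -2.250000
ω = Δθ/dt = -2.250000/1.5 = -1.5000
R = −Δy/(cos θ' − cos θ) = -1.3333
v = R·ω = -1.3333·-1.5000 = 2.0000

v = 2.0000, ω = -1.5000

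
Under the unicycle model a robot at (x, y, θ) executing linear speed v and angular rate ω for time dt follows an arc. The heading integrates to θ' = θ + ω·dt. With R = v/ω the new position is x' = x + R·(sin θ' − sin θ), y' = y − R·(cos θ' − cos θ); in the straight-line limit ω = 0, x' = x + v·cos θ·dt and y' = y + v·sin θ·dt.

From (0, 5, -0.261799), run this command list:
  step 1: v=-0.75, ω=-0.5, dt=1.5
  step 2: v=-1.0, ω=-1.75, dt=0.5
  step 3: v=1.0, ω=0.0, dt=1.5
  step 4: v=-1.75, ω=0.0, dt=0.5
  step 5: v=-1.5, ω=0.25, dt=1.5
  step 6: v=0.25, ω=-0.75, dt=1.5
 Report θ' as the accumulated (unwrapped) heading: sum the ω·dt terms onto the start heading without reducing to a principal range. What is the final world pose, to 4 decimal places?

step 1: θ'=-1.0118 (R=1.5000) → pose (-0.8835, 5.6534, -1.0118)
step 2: θ'=-1.8868 (R=0.5714) → pose (-0.9421, 6.1340, -1.8868)
step 3: θ'=-1.8868 (straight) → pose (-1.4083, 4.7083, -1.8868)
step 4: θ'=-1.8868 (straight) → pose (-1.1364, 5.5400, -1.8868)
step 5: θ'=-1.5118 (R=-6.0000) → pose (-0.8497, 7.7584, -1.5118)
step 6: θ'=-2.6368 (R=-0.3333) → pose (-1.0213, 7.4469, -2.6368)

(-1.0213, 7.4469, -2.6368)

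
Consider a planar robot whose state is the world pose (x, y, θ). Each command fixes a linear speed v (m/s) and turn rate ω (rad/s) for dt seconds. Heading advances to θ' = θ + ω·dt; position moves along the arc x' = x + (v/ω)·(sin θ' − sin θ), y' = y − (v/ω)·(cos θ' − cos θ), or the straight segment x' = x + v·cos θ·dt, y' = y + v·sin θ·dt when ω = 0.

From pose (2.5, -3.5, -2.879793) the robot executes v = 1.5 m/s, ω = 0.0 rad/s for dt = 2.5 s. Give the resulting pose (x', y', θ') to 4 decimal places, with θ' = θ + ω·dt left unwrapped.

θ' = -2.8798 + 0.0·2.5 = -2.8798
ω = 0 → straight: x' = 2.5 + 1.5·cos(-2.8798)·2.5 = -1.1222
y' = -3.5 + 1.5·sin(-2.8798)·2.5 = -4.4706

(-1.1222, -4.4706, -2.8798)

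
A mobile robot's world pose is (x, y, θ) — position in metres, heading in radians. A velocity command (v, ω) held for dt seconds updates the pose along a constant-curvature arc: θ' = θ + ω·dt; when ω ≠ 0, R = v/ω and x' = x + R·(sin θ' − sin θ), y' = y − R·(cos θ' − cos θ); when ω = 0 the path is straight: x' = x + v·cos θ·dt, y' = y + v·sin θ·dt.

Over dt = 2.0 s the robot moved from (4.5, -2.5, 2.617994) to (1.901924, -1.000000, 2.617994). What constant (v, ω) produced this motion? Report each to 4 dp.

Δθ = 2.617994 − 2.617994 = 0.000000
ω = Δθ/dt = 0.000000/2.0 = 0.0000
ω = 0 → v = (Δx·cos θ + Δy·sin θ)/dt = 1.5000

v = 1.5000, ω = 0.0000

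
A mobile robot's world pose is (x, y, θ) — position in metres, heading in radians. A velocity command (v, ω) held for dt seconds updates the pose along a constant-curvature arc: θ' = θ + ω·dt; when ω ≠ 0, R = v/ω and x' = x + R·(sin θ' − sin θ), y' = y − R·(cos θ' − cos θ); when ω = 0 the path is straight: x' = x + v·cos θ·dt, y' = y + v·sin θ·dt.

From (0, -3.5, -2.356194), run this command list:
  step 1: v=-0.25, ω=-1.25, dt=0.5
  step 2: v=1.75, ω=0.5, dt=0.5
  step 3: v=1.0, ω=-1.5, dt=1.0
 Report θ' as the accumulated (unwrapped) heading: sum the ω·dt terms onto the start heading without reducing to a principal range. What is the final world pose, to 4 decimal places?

(-1.5849, -3.3869, -4.2312)

step 1: θ'=-2.9812 (R=0.2000) → pose (0.1095, -3.4440, -2.9812)
step 2: θ'=-2.7312 (R=3.5000) → pose (-0.7279, -3.6897, -2.7312)
step 3: θ'=-4.2312 (R=-0.6667) → pose (-1.5849, -3.3869, -4.2312)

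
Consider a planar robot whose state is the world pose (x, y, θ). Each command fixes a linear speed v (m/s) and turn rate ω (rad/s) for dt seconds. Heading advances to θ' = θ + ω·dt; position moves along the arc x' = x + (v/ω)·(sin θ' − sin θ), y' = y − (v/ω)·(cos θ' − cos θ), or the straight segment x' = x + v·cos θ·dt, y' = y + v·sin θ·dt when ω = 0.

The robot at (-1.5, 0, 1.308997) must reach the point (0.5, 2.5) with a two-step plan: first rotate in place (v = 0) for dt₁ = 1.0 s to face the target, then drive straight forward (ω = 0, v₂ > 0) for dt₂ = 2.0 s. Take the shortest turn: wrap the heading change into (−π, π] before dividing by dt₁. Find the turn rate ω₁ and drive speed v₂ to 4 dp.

heading to target = atan2(2.5−0, 0.5−-1.5) = 0.8961
Δθ = wrap(0.8961 − 1.3090) = -0.4129; ω₁ = Δθ/dt₁ = -0.4129
distance = √((0.5−-1.5)² + (2.5−0)²) = 3.2016; v₂ = distance/dt₂ = 1.6008

ω₁ = -0.4129, v₂ = 1.6008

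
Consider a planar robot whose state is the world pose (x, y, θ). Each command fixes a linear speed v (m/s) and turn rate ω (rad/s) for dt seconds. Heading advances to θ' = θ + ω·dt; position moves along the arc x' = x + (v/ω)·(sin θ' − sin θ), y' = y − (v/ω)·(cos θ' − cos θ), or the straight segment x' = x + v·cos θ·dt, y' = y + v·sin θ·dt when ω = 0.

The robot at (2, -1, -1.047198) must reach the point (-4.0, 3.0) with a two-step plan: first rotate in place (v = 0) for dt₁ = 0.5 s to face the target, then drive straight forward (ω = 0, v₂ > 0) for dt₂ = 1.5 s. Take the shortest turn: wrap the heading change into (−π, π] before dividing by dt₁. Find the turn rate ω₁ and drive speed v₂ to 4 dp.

ω₁ = -5.3648, v₂ = 4.8074

heading to target = atan2(3−-1, -4−2) = 2.5536
Δθ = wrap(2.5536 − -1.0472) = -2.6824; ω₁ = Δθ/dt₁ = -5.3648
distance = √((-4−2)² + (3−-1)²) = 7.2111; v₂ = distance/dt₂ = 4.8074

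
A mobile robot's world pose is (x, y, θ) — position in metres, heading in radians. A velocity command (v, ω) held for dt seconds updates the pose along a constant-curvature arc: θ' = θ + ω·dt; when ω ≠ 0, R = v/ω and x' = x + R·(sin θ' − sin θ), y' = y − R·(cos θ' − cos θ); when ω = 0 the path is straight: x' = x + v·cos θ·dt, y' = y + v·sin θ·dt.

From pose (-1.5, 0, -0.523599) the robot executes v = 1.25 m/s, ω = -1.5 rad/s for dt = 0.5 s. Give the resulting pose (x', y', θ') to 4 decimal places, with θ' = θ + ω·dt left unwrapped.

θ' = -0.5236 + -1.5·0.5 = -1.2736
R = v/ω = 1.25/-1.5 = -0.8333
x' = -1.5 + -0.8333·(sin -1.2736 − sin -0.5236) = -1.1199
y' = 0 − -0.8333·(cos -1.2736 − cos -0.5236) = -0.4777

(-1.1199, -0.4777, -1.2736)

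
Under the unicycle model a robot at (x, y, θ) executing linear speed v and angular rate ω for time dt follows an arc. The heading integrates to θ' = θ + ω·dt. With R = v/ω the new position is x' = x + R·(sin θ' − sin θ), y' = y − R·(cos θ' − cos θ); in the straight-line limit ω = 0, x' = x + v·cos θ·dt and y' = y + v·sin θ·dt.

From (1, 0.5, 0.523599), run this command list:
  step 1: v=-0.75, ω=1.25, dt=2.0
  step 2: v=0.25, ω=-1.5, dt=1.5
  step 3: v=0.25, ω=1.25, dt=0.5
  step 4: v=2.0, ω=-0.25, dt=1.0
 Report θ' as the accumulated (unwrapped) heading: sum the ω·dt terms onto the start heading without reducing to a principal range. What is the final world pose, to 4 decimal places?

step 1: θ'=3.0236 (R=-0.6000) → pose (1.2294, -0.6154, 3.0236)
step 2: θ'=0.7736 (R=-0.1667) → pose (1.1325, -0.3307, 0.7736)
step 3: θ'=1.3986 (R=0.2000) → pose (1.1898, -0.2219, 1.3986)
step 4: θ'=1.1486 (R=-8.0000) → pose (1.7740, 1.6855, 1.1486)

(1.7740, 1.6855, 1.1486)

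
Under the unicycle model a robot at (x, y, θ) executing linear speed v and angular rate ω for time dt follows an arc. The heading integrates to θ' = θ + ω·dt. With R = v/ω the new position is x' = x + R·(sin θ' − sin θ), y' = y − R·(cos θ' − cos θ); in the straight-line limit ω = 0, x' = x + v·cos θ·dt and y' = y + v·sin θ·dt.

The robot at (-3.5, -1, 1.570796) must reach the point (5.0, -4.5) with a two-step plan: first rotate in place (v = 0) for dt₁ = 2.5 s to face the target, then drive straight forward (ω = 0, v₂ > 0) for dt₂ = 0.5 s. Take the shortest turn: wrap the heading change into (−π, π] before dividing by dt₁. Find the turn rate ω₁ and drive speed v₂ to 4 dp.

ω₁ = -0.7846, v₂ = 18.3848

heading to target = atan2(-4.5−-1, 5−-3.5) = -0.3906
Δθ = wrap(-0.3906 − 1.5708) = -1.9614; ω₁ = Δθ/dt₁ = -0.7846
distance = √((5−-3.5)² + (-4.5−-1)²) = 9.1924; v₂ = distance/dt₂ = 18.3848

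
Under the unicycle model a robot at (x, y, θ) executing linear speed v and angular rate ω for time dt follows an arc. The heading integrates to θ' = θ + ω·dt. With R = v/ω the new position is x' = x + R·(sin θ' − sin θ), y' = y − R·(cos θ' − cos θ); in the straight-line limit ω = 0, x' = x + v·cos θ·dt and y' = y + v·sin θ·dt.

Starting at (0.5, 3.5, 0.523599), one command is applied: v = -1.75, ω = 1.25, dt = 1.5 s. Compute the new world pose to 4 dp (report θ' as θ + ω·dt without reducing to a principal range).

(0.2529, 1.2565, 2.3986)

θ' = 0.5236 + 1.25·1.5 = 2.3986
R = v/ω = -1.75/1.25 = -1.4000
x' = 0.5 + -1.4000·(sin 2.3986 − sin 0.5236) = 0.2529
y' = 3.5 − -1.4000·(cos 2.3986 − cos 0.5236) = 1.2565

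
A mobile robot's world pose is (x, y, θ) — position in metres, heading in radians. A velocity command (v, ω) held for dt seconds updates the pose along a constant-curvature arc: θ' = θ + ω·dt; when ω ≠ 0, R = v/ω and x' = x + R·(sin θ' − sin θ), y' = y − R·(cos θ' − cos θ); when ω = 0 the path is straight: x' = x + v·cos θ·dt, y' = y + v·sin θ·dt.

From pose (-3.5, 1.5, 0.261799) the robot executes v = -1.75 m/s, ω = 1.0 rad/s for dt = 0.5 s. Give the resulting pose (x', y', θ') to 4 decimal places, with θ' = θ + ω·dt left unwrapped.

θ' = 0.2618 + 1.0·0.5 = 0.7618
R = v/ω = -1.75/1.0 = -1.7500
x' = -3.5 + -1.7500·(sin 0.7618 − sin 0.2618) = -4.2550
y' = 1.5 − -1.7500·(cos 0.7618 − cos 0.2618) = 1.0759

(-4.2550, 1.0759, 0.7618)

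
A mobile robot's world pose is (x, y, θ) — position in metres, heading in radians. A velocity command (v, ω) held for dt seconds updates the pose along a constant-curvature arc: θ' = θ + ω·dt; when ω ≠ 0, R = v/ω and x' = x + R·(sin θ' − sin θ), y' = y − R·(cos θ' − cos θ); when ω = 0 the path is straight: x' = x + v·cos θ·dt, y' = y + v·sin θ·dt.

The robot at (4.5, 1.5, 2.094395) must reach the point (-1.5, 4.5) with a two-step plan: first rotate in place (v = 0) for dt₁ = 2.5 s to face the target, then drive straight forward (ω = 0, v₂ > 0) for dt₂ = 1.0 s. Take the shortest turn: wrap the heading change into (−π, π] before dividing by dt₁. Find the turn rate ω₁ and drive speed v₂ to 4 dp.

ω₁ = 0.2334, v₂ = 6.7082

heading to target = atan2(4.5−1.5, -1.5−4.5) = 2.6779
Δθ = wrap(2.6779 − 2.0944) = 0.5836; ω₁ = Δθ/dt₁ = 0.2334
distance = √((-1.5−4.5)² + (4.5−1.5)²) = 6.7082; v₂ = distance/dt₂ = 6.7082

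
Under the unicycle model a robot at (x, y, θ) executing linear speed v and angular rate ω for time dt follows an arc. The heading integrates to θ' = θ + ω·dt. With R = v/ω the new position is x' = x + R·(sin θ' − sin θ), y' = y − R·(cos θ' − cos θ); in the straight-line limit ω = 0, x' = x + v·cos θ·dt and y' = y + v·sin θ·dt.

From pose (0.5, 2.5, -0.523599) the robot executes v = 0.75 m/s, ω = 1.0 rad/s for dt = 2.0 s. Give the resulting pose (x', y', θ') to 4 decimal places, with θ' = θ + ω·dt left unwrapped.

(1.6217, 3.0788, 1.4764)

θ' = -0.5236 + 1.0·2.0 = 1.4764
R = v/ω = 0.75/1.0 = 0.7500
x' = 0.5 + 0.7500·(sin 1.4764 − sin -0.5236) = 1.6217
y' = 2.5 − 0.7500·(cos 1.4764 − cos -0.5236) = 3.0788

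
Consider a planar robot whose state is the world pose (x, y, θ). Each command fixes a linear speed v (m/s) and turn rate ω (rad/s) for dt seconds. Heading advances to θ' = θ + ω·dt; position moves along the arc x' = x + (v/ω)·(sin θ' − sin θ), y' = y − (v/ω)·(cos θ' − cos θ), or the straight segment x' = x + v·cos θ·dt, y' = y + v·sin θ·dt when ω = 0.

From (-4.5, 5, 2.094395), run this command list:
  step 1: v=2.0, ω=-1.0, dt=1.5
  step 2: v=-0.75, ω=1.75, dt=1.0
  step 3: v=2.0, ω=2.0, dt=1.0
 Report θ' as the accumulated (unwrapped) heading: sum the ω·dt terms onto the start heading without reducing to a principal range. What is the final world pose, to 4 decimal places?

(-5.6030, 6.6635, 4.3444)

step 1: θ'=0.5944 (R=-2.0000) → pose (-3.8880, 7.6570, 0.5944)
step 2: θ'=2.3444 (R=-0.4286) → pose (-3.9546, 7.0025, 2.3444)
step 3: θ'=4.3444 (R=1.0000) → pose (-5.6030, 6.6635, 4.3444)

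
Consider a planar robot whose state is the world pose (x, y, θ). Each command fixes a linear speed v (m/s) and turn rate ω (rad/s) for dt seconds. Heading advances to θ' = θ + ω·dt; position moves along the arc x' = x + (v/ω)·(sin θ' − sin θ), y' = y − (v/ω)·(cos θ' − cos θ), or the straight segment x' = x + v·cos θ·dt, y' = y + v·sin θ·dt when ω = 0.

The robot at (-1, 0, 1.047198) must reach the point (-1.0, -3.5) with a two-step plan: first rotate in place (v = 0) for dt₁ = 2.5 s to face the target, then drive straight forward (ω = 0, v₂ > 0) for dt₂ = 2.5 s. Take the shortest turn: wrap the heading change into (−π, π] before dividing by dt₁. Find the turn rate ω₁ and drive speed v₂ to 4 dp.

heading to target = atan2(-3.5−0, -1−-1) = -1.5708
Δθ = wrap(-1.5708 − 1.0472) = -2.6180; ω₁ = Δθ/dt₁ = -1.0472
distance = √((-1−-1)² + (-3.5−0)²) = 3.5000; v₂ = distance/dt₂ = 1.4000

ω₁ = -1.0472, v₂ = 1.4000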